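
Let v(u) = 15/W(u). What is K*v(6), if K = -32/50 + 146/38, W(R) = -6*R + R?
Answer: -1521/950 ≈ -1.6011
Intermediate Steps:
W(R) = -5*R
K = 1521/475 (K = -32*1/50 + 146*(1/38) = -16/25 + 73/19 = 1521/475 ≈ 3.2021)
v(u) = -3/u (v(u) = 15/((-5*u)) = 15*(-1/(5*u)) = -3/u)
K*v(6) = 1521*(-3/6)/475 = 1521*(-3*⅙)/475 = (1521/475)*(-½) = -1521/950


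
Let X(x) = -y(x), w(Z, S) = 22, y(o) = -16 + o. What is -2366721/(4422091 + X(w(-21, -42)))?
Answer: -2366721/4422085 ≈ -0.53520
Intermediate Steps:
X(x) = 16 - x (X(x) = -(-16 + x) = 16 - x)
-2366721/(4422091 + X(w(-21, -42))) = -2366721/(4422091 + (16 - 1*22)) = -2366721/(4422091 + (16 - 22)) = -2366721/(4422091 - 6) = -2366721/4422085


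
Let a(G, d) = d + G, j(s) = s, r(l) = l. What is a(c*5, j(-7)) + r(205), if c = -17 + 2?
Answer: 123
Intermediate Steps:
c = -15
a(G, d) = G + d
a(c*5, j(-7)) + r(205) = (-15*5 - 7) + 205 = (-75 - 7) + 205 = -82 + 205 = 123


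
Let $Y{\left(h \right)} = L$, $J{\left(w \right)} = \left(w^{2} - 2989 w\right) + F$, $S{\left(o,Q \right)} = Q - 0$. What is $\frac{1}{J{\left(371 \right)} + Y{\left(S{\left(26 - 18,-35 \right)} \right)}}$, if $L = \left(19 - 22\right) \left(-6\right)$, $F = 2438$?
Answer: $- \frac{1}{968822} \approx -1.0322 \cdot 10^{-6}$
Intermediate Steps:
$S{\left(o,Q \right)} = Q$ ($S{\left(o,Q \right)} = Q + 0 = Q$)
$J{\left(w \right)} = 2438 + w^{2} - 2989 w$ ($J{\left(w \right)} = \left(w^{2} - 2989 w\right) + 2438 = 2438 + w^{2} - 2989 w$)
$L = 18$ ($L = \left(-3\right) \left(-6\right) = 18$)
$Y{\left(h \right)} = 18$
$\frac{1}{J{\left(371 \right)} + Y{\left(S{\left(26 - 18,-35 \right)} \right)}} = \frac{1}{\left(2438 + 371^{2} - 1108919\right) + 18} = \frac{1}{\left(2438 + 137641 - 1108919\right) + 18} = \frac{1}{-968840 + 18} = \frac{1}{-968822} = - \frac{1}{968822}$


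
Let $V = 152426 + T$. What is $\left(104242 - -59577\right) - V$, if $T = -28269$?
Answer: $39662$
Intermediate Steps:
$V = 124157$ ($V = 152426 - 28269 = 124157$)
$\left(104242 - -59577\right) - V = \left(104242 - -59577\right) - 124157 = \left(104242 + 59577\right) - 124157 = 163819 - 124157 = 39662$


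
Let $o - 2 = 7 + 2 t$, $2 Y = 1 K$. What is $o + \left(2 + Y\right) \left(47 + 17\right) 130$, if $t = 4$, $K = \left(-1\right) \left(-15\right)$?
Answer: $79057$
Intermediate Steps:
$K = 15$
$Y = \frac{15}{2}$ ($Y = \frac{1 \cdot 15}{2} = \frac{1}{2} \cdot 15 = \frac{15}{2} \approx 7.5$)
$o = 17$ ($o = 2 + \left(7 + 2 \cdot 4\right) = 2 + \left(7 + 8\right) = 2 + 15 = 17$)
$o + \left(2 + Y\right) \left(47 + 17\right) 130 = 17 + \left(2 + \frac{15}{2}\right) \left(47 + 17\right) 130 = 17 + \frac{19}{2} \cdot 64 \cdot 130 = 17 + 608 \cdot 130 = 17 + 79040 = 79057$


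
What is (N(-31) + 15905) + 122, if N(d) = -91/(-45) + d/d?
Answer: 721351/45 ≈ 16030.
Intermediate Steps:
N(d) = 136/45 (N(d) = -91*(-1/45) + 1 = 91/45 + 1 = 136/45)
(N(-31) + 15905) + 122 = (136/45 + 15905) + 122 = 715861/45 + 122 = 721351/45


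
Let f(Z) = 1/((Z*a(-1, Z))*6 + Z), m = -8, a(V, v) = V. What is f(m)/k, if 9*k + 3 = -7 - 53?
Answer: -1/280 ≈ -0.0035714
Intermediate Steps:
k = -7 (k = -⅓ + (-7 - 53)/9 = -⅓ + (⅑)*(-60) = -⅓ - 20/3 = -7)
f(Z) = -1/(5*Z) (f(Z) = 1/((Z*(-1))*6 + Z) = 1/(-Z*6 + Z) = 1/(-6*Z + Z) = 1/(-5*Z) = -1/(5*Z))
f(m)/k = -⅕/(-8)/(-7) = -⅕*(-⅛)*(-⅐) = (1/40)*(-⅐) = -1/280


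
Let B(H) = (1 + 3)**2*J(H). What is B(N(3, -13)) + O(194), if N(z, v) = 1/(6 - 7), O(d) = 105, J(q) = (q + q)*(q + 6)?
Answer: -55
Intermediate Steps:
J(q) = 2*q*(6 + q) (J(q) = (2*q)*(6 + q) = 2*q*(6 + q))
N(z, v) = -1 (N(z, v) = 1/(-1) = -1)
B(H) = 32*H*(6 + H) (B(H) = (1 + 3)**2*(2*H*(6 + H)) = 4**2*(2*H*(6 + H)) = 16*(2*H*(6 + H)) = 32*H*(6 + H))
B(N(3, -13)) + O(194) = 32*(-1)*(6 - 1) + 105 = 32*(-1)*5 + 105 = -160 + 105 = -55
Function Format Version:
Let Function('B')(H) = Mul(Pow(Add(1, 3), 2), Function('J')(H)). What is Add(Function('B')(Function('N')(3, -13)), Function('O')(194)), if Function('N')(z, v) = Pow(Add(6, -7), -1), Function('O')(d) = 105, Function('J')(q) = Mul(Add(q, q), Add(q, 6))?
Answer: -55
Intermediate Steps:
Function('J')(q) = Mul(2, q, Add(6, q)) (Function('J')(q) = Mul(Mul(2, q), Add(6, q)) = Mul(2, q, Add(6, q)))
Function('N')(z, v) = -1 (Function('N')(z, v) = Pow(-1, -1) = -1)
Function('B')(H) = Mul(32, H, Add(6, H)) (Function('B')(H) = Mul(Pow(Add(1, 3), 2), Mul(2, H, Add(6, H))) = Mul(Pow(4, 2), Mul(2, H, Add(6, H))) = Mul(16, Mul(2, H, Add(6, H))) = Mul(32, H, Add(6, H)))
Add(Function('B')(Function('N')(3, -13)), Function('O')(194)) = Add(Mul(32, -1, Add(6, -1)), 105) = Add(Mul(32, -1, 5), 105) = Add(-160, 105) = -55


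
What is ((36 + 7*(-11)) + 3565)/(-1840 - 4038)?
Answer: -1762/2939 ≈ -0.59952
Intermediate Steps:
((36 + 7*(-11)) + 3565)/(-1840 - 4038) = ((36 - 77) + 3565)/(-5878) = (-41 + 3565)*(-1/5878) = 3524*(-1/5878) = -1762/2939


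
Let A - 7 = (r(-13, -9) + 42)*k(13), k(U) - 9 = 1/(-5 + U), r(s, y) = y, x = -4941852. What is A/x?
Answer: -2465/39534816 ≈ -6.2350e-5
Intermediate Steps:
k(U) = 9 + 1/(-5 + U)
A = 2465/8 (A = 7 + (-9 + 42)*((-44 + 9*13)/(-5 + 13)) = 7 + 33*((-44 + 117)/8) = 7 + 33*((⅛)*73) = 7 + 33*(73/8) = 7 + 2409/8 = 2465/8 ≈ 308.13)
A/x = (2465/8)/(-4941852) = (2465/8)*(-1/4941852) = -2465/39534816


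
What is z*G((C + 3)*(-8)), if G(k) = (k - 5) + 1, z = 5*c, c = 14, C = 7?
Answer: -5880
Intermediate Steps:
z = 70 (z = 5*14 = 70)
G(k) = -4 + k (G(k) = (-5 + k) + 1 = -4 + k)
z*G((C + 3)*(-8)) = 70*(-4 + (7 + 3)*(-8)) = 70*(-4 + 10*(-8)) = 70*(-4 - 80) = 70*(-84) = -5880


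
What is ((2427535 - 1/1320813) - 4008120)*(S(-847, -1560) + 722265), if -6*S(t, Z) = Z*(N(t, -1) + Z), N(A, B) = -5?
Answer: -658374017799586190/1320813 ≈ -4.9846e+11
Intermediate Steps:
S(t, Z) = -Z*(-5 + Z)/6
((2427535 - 1/1320813) - 4008120)*(S(-847, -1560) + 722265) = ((2427535 - 1/1320813) - 4008120)*((⅙)*(-1560)*(5 - 1*(-1560)) + 722265) = ((2427535 - 1*1/1320813) - 4008120)*((⅙)*(-1560)*(5 + 1560) + 722265) = ((2427535 - 1/1320813) - 4008120)*((⅙)*(-1560)*1565 + 722265) = (3206319785954/1320813 - 4008120)*(-406900 + 722265) = -2087657215606/1320813*315365 = -658374017799586190/1320813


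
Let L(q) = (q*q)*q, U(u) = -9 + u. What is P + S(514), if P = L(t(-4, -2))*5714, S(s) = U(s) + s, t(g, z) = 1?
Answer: 6733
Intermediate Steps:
L(q) = q³ (L(q) = q²*q = q³)
S(s) = -9 + 2*s (S(s) = (-9 + s) + s = -9 + 2*s)
P = 5714 (P = 1³*5714 = 1*5714 = 5714)
P + S(514) = 5714 + (-9 + 2*514) = 5714 + (-9 + 1028) = 5714 + 1019 = 6733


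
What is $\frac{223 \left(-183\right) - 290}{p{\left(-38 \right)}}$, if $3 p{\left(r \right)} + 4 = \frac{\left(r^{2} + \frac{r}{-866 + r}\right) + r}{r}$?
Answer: $\frac{37153496}{12355} \approx 3007.2$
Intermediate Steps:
$p{\left(r \right)} = - \frac{4}{3} + \frac{r + r^{2} + \frac{r}{-866 + r}}{3 r}$ ($p{\left(r \right)} = - \frac{4}{3} + \frac{\left(\left(r^{2} + \frac{r}{-866 + r}\right) + r\right) \frac{1}{r}}{3} = - \frac{4}{3} + \frac{\left(r + r^{2} + \frac{r}{-866 + r}\right) \frac{1}{r}}{3} = - \frac{4}{3} + \frac{\frac{1}{r} \left(r + r^{2} + \frac{r}{-866 + r}\right)}{3} = - \frac{4}{3} + \frac{r + r^{2} + \frac{r}{-866 + r}}{3 r}$)
$\frac{223 \left(-183\right) - 290}{p{\left(-38 \right)}} = \frac{223 \left(-183\right) - 290}{\frac{1}{3} \frac{1}{-866 - 38} \left(2599 + \left(-38\right)^{2} - -33022\right)} = \frac{-40809 - 290}{\frac{1}{3} \frac{1}{-904} \left(2599 + 1444 + 33022\right)} = - \frac{41099}{\frac{1}{3} \left(- \frac{1}{904}\right) 37065} = - \frac{41099}{- \frac{12355}{904}} = \left(-41099\right) \left(- \frac{904}{12355}\right) = \frac{37153496}{12355}$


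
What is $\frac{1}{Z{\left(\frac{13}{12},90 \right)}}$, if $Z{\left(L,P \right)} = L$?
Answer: $\frac{12}{13} \approx 0.92308$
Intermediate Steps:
$\frac{1}{Z{\left(\frac{13}{12},90 \right)}} = \frac{1}{13 \cdot \frac{1}{12}} = \frac{1}{\frac{13}{12}} = \frac{12}{13}$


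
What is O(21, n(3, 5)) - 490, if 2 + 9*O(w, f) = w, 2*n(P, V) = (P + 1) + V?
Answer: -4391/9 ≈ -487.89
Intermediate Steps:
n(P, V) = ½ + P/2 + V/2 (n(P, V) = ((P + 1) + V)/2 = ((1 + P) + V)/2 = (1 + P + V)/2 = ½ + P/2 + V/2)
O(w, f) = -2/9 + w/9
O(21, n(3, 5)) - 490 = (-2/9 + (⅑)*21) - 490 = (-2/9 + 7/3) - 490 = 19/9 - 490 = -4391/9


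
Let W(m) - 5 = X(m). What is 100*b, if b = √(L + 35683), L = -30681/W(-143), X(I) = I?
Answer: 50*√75975670/23 ≈ 18949.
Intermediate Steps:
W(m) = 5 + m
L = 10227/46 (L = -30681/(5 - 143) = -30681/(-138) = -30681*(-1/138) = 10227/46 ≈ 222.33)
b = √75975670/46 (b = √(10227/46 + 35683) = √(1651645/46) = √75975670/46 ≈ 189.49)
100*b = 100*(√75975670/46) = 50*√75975670/23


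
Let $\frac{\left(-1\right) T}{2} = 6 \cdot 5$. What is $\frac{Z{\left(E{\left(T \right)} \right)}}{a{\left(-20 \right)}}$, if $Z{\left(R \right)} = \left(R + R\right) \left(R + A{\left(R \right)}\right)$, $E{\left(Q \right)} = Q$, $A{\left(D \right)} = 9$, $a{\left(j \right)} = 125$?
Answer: $\frac{1224}{25} \approx 48.96$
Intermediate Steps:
$T = -60$ ($T = - 2 \cdot 6 \cdot 5 = \left(-2\right) 30 = -60$)
$Z{\left(R \right)} = 2 R \left(9 + R\right)$ ($Z{\left(R \right)} = \left(R + R\right) \left(R + 9\right) = 2 R \left(9 + R\right)$)
$\frac{Z{\left(E{\left(T \right)} \right)}}{a{\left(-20 \right)}} = \frac{2 \left(-60\right) \left(9 - 60\right)}{125} = 2 \left(-60\right) \left(-51\right) \frac{1}{125} = 6120 \cdot \frac{1}{125} = \frac{1224}{25}$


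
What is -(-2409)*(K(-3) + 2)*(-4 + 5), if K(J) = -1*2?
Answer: 0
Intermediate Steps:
K(J) = -2
-(-2409)*(K(-3) + 2)*(-4 + 5) = -(-2409)*(-2 + 2)*(-4 + 5) = -(-2409)*0*1 = -(-2409)*0 = -803*0 = 0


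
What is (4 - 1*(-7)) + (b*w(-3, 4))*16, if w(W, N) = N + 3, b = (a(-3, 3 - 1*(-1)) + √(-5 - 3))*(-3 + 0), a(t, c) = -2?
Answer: 683 - 672*I*√2 ≈ 683.0 - 950.35*I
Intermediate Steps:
b = 6 - 6*I*√2 (b = (-2 + √(-5 - 3))*(-3 + 0) = (-2 + √(-8))*(-3) = (-2 + 2*I*√2)*(-3) = 6 - 6*I*√2 ≈ 6.0 - 8.4853*I)
w(W, N) = 3 + N
(4 - 1*(-7)) + (b*w(-3, 4))*16 = (4 - 1*(-7)) + ((6 - 6*I*√2)*(3 + 4))*16 = (4 + 7) + ((6 - 6*I*√2)*7)*16 = 11 + (42 - 42*I*√2)*16 = 11 + (672 - 672*I*√2) = 683 - 672*I*√2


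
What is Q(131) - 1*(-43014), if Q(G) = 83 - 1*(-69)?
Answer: 43166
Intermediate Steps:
Q(G) = 152 (Q(G) = 83 + 69 = 152)
Q(131) - 1*(-43014) = 152 - 1*(-43014) = 152 + 43014 = 43166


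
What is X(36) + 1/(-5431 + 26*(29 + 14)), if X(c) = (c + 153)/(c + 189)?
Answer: 90548/107825 ≈ 0.83977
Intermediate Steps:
X(c) = (153 + c)/(189 + c)
X(36) + 1/(-5431 + 26*(29 + 14)) = (153 + 36)/(189 + 36) + 1/(-5431 + 26*(29 + 14)) = 189/225 + 1/(-5431 + 26*43) = (1/225)*189 + 1/(-5431 + 1118) = 21/25 + 1/(-4313) = 21/25 - 1/4313 = 90548/107825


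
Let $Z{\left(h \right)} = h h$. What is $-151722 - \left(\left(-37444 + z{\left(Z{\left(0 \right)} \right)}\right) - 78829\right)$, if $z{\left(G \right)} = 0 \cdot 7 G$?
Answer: $-35449$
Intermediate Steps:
$Z{\left(h \right)} = h^{2}$
$z{\left(G \right)} = 0$ ($z{\left(G \right)} = 0 G = 0$)
$-151722 - \left(\left(-37444 + z{\left(Z{\left(0 \right)} \right)}\right) - 78829\right) = -151722 - \left(\left(-37444 + 0\right) - 78829\right) = -151722 - \left(-37444 - 78829\right) = -151722 - -116273 = -151722 + 116273 = -35449$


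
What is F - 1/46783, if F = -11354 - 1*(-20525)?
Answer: 429046892/46783 ≈ 9171.0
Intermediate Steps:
F = 9171 (F = -11354 + 20525 = 9171)
F - 1/46783 = 9171 - 1/46783 = 429046892/46783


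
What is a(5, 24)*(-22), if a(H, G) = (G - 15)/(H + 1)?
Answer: -33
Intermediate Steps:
a(H, G) = (-15 + G)/(1 + H)
a(5, 24)*(-22) = ((-15 + 24)/(1 + 5))*(-22) = (9/6)*(-22) = ((1/6)*9)*(-22) = (3/2)*(-22) = -33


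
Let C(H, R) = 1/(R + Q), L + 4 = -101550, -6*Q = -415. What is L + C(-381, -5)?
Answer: -39098284/385 ≈ -1.0155e+5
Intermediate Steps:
Q = 415/6 (Q = -⅙*(-415) = 415/6 ≈ 69.167)
L = -101554 (L = -4 - 101550 = -101554)
C(H, R) = 1/(415/6 + R) (C(H, R) = 1/(R + 415/6) = 1/(415/6 + R))
L + C(-381, -5) = -101554 + 6/(415 + 6*(-5)) = -101554 + 6/(415 - 30) = -101554 + 6/385 = -39098284/385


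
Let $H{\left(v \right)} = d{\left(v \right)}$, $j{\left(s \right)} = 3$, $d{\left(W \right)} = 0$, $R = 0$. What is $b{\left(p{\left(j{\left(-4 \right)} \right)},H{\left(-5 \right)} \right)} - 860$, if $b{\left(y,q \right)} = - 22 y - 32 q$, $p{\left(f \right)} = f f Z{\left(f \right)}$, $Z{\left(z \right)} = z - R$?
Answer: $-1454$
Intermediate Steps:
$Z{\left(z \right)} = z$ ($Z{\left(z \right)} = z - 0 = z + 0 = z$)
$p{\left(f \right)} = f^{3}$ ($p{\left(f \right)} = f f f = f^{2} f = f^{3}$)
$H{\left(v \right)} = 0$
$b{\left(y,q \right)} = - 32 q - 22 y$
$b{\left(p{\left(j{\left(-4 \right)} \right)},H{\left(-5 \right)} \right)} - 860 = \left(\left(-32\right) 0 - 22 \cdot 3^{3}\right) - 860 = \left(0 - 594\right) - 860 = -594 - 860 = -1454$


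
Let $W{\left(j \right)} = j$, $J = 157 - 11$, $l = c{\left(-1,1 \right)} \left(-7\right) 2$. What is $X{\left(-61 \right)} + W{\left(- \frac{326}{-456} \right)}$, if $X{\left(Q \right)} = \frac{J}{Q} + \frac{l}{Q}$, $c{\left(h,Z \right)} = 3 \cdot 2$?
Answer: $- \frac{4193}{13908} \approx -0.30148$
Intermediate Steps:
$c{\left(h,Z \right)} = 6$
$l = -84$ ($l = 6 \left(-7\right) 2 = \left(-42\right) 2 = -84$)
$J = 146$ ($J = 157 - 11 = 146$)
$X{\left(Q \right)} = \frac{62}{Q}$ ($X{\left(Q \right)} = \frac{146}{Q} - \frac{84}{Q} = \frac{62}{Q}$)
$X{\left(-61 \right)} + W{\left(- \frac{326}{-456} \right)} = \frac{62}{-61} - \frac{326}{-456} = 62 \left(- \frac{1}{61}\right) - - \frac{163}{228} = - \frac{62}{61} + \frac{163}{228} = - \frac{4193}{13908}$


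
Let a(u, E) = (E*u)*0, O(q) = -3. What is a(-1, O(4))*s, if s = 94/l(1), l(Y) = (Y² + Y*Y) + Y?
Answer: 0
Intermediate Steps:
l(Y) = Y + 2*Y² (l(Y) = (Y² + Y²) + Y = 2*Y² + Y = Y + 2*Y²)
a(u, E) = 0
s = 94/3 (s = 94/((1*(1 + 2*1))) = 94/((1*(1 + 2))) = 94/((1*3)) = 94/3 ≈ 31.333)
a(-1, O(4))*s = 0*(94/3) = 0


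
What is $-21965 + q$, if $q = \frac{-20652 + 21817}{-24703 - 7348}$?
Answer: $- \frac{704001380}{32051} \approx -21965.0$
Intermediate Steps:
$q = - \frac{1165}{32051}$ ($q = \frac{1165}{-24703 - 7348} = \frac{1165}{-32051} = 1165 \left(- \frac{1}{32051}\right) = - \frac{1165}{32051} \approx -0.036348$)
$-21965 + q = -21965 - \frac{1165}{32051} = - \frac{704001380}{32051}$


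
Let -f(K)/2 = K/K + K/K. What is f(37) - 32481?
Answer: -32485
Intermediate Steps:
f(K) = -4 (f(K) = -2*(K/K + K/K) = -2*(1 + 1) = -2*2 = -4)
f(37) - 32481 = -4 - 32481 = -32485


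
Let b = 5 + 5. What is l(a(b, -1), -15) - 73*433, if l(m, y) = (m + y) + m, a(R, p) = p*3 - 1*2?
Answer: -31634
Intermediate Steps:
b = 10
a(R, p) = -2 + 3*p (a(R, p) = 3*p - 2 = -2 + 3*p)
l(m, y) = y + 2*m
l(a(b, -1), -15) - 73*433 = (-15 + 2*(-2 + 3*(-1))) - 73*433 = (-15 + 2*(-2 - 3)) - 31609 = (-15 + 2*(-5)) - 31609 = (-15 - 10) - 31609 = -25 - 31609 = -31634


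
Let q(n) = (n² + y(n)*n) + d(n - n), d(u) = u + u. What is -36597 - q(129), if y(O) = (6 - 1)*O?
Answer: -136443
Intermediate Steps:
y(O) = 5*O
d(u) = 2*u
q(n) = 6*n² (q(n) = (n² + (5*n)*n) + 2*(n - n) = (n² + 5*n²) + 2*0 = 6*n² + 0 = 6*n²)
-36597 - q(129) = -36597 - 6*129² = -36597 - 6*16641 = -36597 - 1*99846 = -36597 - 99846 = -136443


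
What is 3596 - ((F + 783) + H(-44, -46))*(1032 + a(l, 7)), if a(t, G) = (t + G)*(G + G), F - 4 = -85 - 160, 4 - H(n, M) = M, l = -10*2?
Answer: -499604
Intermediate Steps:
l = -20
H(n, M) = 4 - M
F = -241 (F = 4 + (-85 - 160) = 4 - 245 = -241)
a(t, G) = 2*G*(G + t) (a(t, G) = (G + t)*(2*G) = 2*G*(G + t))
3596 - ((F + 783) + H(-44, -46))*(1032 + a(l, 7)) = 3596 - ((-241 + 783) + (4 - 1*(-46)))*(1032 + 2*7*(7 - 20)) = 3596 - (542 + (4 + 46))*(1032 + 2*7*(-13)) = 3596 - (542 + 50)*(1032 - 182) = 3596 - 592*850 = 3596 - 1*503200 = 3596 - 503200 = -499604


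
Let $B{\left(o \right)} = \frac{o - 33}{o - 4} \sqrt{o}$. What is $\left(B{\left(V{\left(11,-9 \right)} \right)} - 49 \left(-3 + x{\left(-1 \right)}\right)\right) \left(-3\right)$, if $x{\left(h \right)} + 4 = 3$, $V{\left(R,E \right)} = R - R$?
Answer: $-588$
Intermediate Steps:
$V{\left(R,E \right)} = 0$
$x{\left(h \right)} = -1$ ($x{\left(h \right)} = -4 + 3 = -1$)
$B{\left(o \right)} = \frac{\sqrt{o} \left(-33 + o\right)}{-4 + o}$ ($B{\left(o \right)} = \frac{-33 + o}{-4 + o} \sqrt{o} = \frac{\sqrt{o} \left(-33 + o\right)}{-4 + o}$)
$\left(B{\left(V{\left(11,-9 \right)} \right)} - 49 \left(-3 + x{\left(-1 \right)}\right)\right) \left(-3\right) = \left(\frac{\sqrt{0} \left(-33 + 0\right)}{-4 + 0} - 49 \left(-3 - 1\right)\right) \left(-3\right) = \left(0 \frac{1}{-4} \left(-33\right) - -196\right) \left(-3\right) = \left(0 \left(- \frac{1}{4}\right) \left(-33\right) + 196\right) \left(-3\right) = \left(0 + 196\right) \left(-3\right) = 196 \left(-3\right) = -588$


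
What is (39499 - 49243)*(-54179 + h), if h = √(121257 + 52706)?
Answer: 527920176 - 9744*√173963 ≈ 5.2386e+8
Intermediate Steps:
h = √173963 ≈ 417.09
(39499 - 49243)*(-54179 + h) = (39499 - 49243)*(-54179 + √173963) = -9744*(-54179 + √173963) = 527920176 - 9744*√173963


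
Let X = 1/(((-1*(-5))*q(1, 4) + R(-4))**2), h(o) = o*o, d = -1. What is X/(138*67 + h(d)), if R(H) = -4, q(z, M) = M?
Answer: 1/2367232 ≈ 4.2243e-7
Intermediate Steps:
h(o) = o**2
X = 1/256 (X = 1/((-1*(-5)*4 - 4)**2) = 1/((5*4 - 4)**2) = 1/((20 - 4)**2) = 1/(16**2) = 1/256 ≈ 0.0039063)
X/(138*67 + h(d)) = 1/(256*(138*67 + (-1)**2)) = 1/(256*(9246 + 1)) = (1/256)/9247 = (1/256)*(1/9247) = 1/2367232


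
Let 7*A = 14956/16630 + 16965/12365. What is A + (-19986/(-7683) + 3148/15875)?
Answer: 3656482675560229/1170409176083875 ≈ 3.1241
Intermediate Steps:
A = 46705889/143940965 (A = (14956/16630 + 16965/12365)/7 = (14956*(1/16630) + 16965*(1/12365))/7 = (7478/8315 + 3393/2473)/7 = (⅐)*(46705889/20562995) = 46705889/143940965 ≈ 0.32448)
A + (-19986/(-7683) + 3148/15875) = 46705889/143940965 + (-19986/(-7683) + 3148/15875) = 46705889/143940965 + (-19986*(-1/7683) + 3148*(1/15875)) = 46705889/143940965 + (6662/2561 + 3148/15875) = 46705889/143940965 + 113821278/40655875 = 3656482675560229/1170409176083875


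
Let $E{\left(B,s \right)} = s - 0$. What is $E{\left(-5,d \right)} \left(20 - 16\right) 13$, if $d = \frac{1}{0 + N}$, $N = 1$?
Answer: $52$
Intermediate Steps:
$d = 1$ ($d = \frac{1}{0 + 1} = 1^{-1} = 1$)
$E{\left(B,s \right)} = s$ ($E{\left(B,s \right)} = s + 0 = s$)
$E{\left(-5,d \right)} \left(20 - 16\right) 13 = 1 \left(20 - 16\right) 13 = 1 \cdot 4 \cdot 13 = 4 \cdot 13 = 52$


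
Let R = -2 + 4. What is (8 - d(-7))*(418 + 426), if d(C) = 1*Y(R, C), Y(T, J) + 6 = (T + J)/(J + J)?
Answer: 80602/7 ≈ 11515.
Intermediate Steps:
R = 2
Y(T, J) = -6 + (J + T)/(2*J) (Y(T, J) = -6 + (T + J)/(J + J) = -6 + (J + T)/((2*J)) = -6 + (J + T)*(1/(2*J)) = -6 + (J + T)/(2*J))
d(C) = (2 - 11*C)/(2*C) (d(C) = 1*((2 - 11*C)/(2*C)) = (2 - 11*C)/(2*C))
(8 - d(-7))*(418 + 426) = (8 - (-11/2 + 1/(-7)))*(418 + 426) = (8 - (-11/2 - ⅐))*844 = (8 - 1*(-79/14))*844 = (8 + 79/14)*844 = (191/14)*844 = 80602/7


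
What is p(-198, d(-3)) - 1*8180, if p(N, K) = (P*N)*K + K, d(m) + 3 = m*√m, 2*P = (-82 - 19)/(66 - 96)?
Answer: -71831/10 + 9969*I*√3/10 ≈ -7183.1 + 1726.7*I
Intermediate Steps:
P = 101/60 (P = ((-82 - 19)/(66 - 96))/2 = (-101/(-30))/2 = (-101*(-1/30))/2 = (½)*(101/30) = 101/60 ≈ 1.6833)
d(m) = -3 + m^(3/2) (d(m) = -3 + m*√m = -3 + m^(3/2))
p(N, K) = K + 101*K*N/60 (p(N, K) = (101*N/60)*K + K = 101*K*N/60 + K = K + 101*K*N/60)
p(-198, d(-3)) - 1*8180 = (-3 + (-3)^(3/2))*(60 + 101*(-198))/60 - 1*8180 = (-3 - 3*I*√3)*(60 - 19998)/60 - 8180 = (1/60)*(-3 - 3*I*√3)*(-19938) - 8180 = (9969/10 + 9969*I*√3/10) - 8180 = -71831/10 + 9969*I*√3/10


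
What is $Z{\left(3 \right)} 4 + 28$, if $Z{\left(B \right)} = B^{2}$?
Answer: $64$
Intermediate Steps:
$Z{\left(3 \right)} 4 + 28 = 3^{2} \cdot 4 + 28 = 9 \cdot 4 + 28 = 36 + 28 = 64$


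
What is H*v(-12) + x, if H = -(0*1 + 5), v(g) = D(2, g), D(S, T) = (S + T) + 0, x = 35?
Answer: 85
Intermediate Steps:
D(S, T) = S + T
v(g) = 2 + g
H = -5 (H = -(0 + 5) = -1*5 = -5)
H*v(-12) + x = -5*(2 - 12) + 35 = -5*(-10) + 35 = 50 + 35 = 85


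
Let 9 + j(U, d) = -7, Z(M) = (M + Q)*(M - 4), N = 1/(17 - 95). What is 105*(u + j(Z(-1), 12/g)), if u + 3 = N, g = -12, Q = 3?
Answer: -51905/26 ≈ -1996.3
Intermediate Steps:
N = -1/78 (N = 1/(-78) = -1/78 ≈ -0.012821)
u = -235/78 (u = -3 - 1/78 = -235/78 ≈ -3.0128)
Z(M) = (-4 + M)*(3 + M) (Z(M) = (M + 3)*(M - 4) = (3 + M)*(-4 + M) = (-4 + M)*(3 + M))
j(U, d) = -16 (j(U, d) = -9 - 7 = -16)
105*(u + j(Z(-1), 12/g)) = 105*(-235/78 - 16) = 105*(-1483/78) = -51905/26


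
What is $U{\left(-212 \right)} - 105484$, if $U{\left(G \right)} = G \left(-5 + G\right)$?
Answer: $-59480$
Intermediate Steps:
$U{\left(-212 \right)} - 105484 = - 212 \left(-5 - 212\right) - 105484 = \left(-212\right) \left(-217\right) - 105484 = 46004 - 105484 = -59480$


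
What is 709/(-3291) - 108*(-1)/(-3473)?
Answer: -2817785/11429643 ≈ -0.24653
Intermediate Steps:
709/(-3291) - 108*(-1)/(-3473) = 709*(-1/3291) + 108*(-1/3473) = -709/3291 - 108/3473 = -2817785/11429643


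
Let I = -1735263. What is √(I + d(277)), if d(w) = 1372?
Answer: I*√1733891 ≈ 1316.8*I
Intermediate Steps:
√(I + d(277)) = √(-1735263 + 1372) = √(-1733891) = I*√1733891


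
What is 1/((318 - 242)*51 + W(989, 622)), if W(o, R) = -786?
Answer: 1/3090 ≈ 0.00032362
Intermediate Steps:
1/((318 - 242)*51 + W(989, 622)) = 1/((318 - 242)*51 - 786) = 1/(76*51 - 786) = 1/(3876 - 786) = 1/3090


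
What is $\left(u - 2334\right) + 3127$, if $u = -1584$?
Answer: $-791$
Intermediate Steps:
$\left(u - 2334\right) + 3127 = \left(-1584 - 2334\right) + 3127 = -3918 + 3127 = -791$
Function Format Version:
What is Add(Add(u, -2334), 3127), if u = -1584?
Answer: -791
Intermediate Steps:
Add(Add(u, -2334), 3127) = Add(Add(-1584, -2334), 3127) = Add(-3918, 3127) = -791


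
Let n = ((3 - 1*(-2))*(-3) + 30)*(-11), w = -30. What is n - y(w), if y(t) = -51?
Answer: -114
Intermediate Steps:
n = -165 (n = ((3 + 2)*(-3) + 30)*(-11) = (5*(-3) + 30)*(-11) = (-15 + 30)*(-11) = 15*(-11) = -165)
n - y(w) = -165 - 1*(-51) = -165 + 51 = -114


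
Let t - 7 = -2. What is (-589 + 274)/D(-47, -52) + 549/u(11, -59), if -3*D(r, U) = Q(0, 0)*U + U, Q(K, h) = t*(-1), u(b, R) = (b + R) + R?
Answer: -13077/22256 ≈ -0.58757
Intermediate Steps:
t = 5 (t = 7 - 2 = 5)
u(b, R) = b + 2*R (u(b, R) = (R + b) + R = b + 2*R)
Q(K, h) = -5 (Q(K, h) = 5*(-1) = -5)
D(r, U) = 4*U/3 (D(r, U) = -(-5*U + U)/3 = -(-4)*U/3 = 4*U/3)
(-589 + 274)/D(-47, -52) + 549/u(11, -59) = (-589 + 274)/(((4/3)*(-52))) + 549/(11 + 2*(-59)) = -315/(-208/3) + 549/(11 - 118) = -315*(-3/208) + 549/(-107) = 945/208 + 549*(-1/107) = 945/208 - 549/107 = -13077/22256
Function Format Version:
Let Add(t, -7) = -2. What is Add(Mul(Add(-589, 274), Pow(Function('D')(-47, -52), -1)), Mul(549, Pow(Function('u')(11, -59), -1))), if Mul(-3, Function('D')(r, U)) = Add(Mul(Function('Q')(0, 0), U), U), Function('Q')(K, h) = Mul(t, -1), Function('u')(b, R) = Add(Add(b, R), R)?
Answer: Rational(-13077, 22256) ≈ -0.58757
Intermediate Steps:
t = 5 (t = Add(7, -2) = 5)
Function('u')(b, R) = Add(b, Mul(2, R)) (Function('u')(b, R) = Add(Add(R, b), R) = Add(b, Mul(2, R)))
Function('Q')(K, h) = -5 (Function('Q')(K, h) = Mul(5, -1) = -5)
Function('D')(r, U) = Mul(Rational(4, 3), U) (Function('D')(r, U) = Mul(Rational(-1, 3), Add(Mul(-5, U), U)) = Mul(Rational(-1, 3), Mul(-4, U)) = Mul(Rational(4, 3), U))
Add(Mul(Add(-589, 274), Pow(Function('D')(-47, -52), -1)), Mul(549, Pow(Function('u')(11, -59), -1))) = Add(Mul(Add(-589, 274), Pow(Mul(Rational(4, 3), -52), -1)), Mul(549, Pow(Add(11, Mul(2, -59)), -1))) = Add(Mul(-315, Pow(Rational(-208, 3), -1)), Mul(549, Pow(Add(11, -118), -1))) = Add(Mul(-315, Rational(-3, 208)), Mul(549, Pow(-107, -1))) = Add(Rational(945, 208), Mul(549, Rational(-1, 107))) = Add(Rational(945, 208), Rational(-549, 107)) = Rational(-13077, 22256)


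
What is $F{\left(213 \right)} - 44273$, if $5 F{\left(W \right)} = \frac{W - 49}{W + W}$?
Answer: $- \frac{47150663}{1065} \approx -44273.0$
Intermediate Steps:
$F{\left(W \right)} = \frac{-49 + W}{10 W}$ ($F{\left(W \right)} = \frac{\left(W - 49\right) \frac{1}{W + W}}{5} = \frac{\left(-49 + W\right) \frac{1}{2 W}}{5} = \frac{\frac{1}{2} \frac{1}{W} \left(-49 + W\right)}{5} = \frac{-49 + W}{10 W}$)
$F{\left(213 \right)} - 44273 = \frac{-49 + 213}{10 \cdot 213} - 44273 = \frac{1}{10} \cdot \frac{1}{213} \cdot 164 - 44273 = \frac{82}{1065} - 44273 = - \frac{47150663}{1065}$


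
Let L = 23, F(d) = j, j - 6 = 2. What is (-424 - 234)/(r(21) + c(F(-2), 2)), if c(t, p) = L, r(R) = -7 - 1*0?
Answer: -329/8 ≈ -41.125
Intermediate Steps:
j = 8 (j = 6 + 2 = 8)
F(d) = 8
r(R) = -7 (r(R) = -7 + 0 = -7)
c(t, p) = 23
(-424 - 234)/(r(21) + c(F(-2), 2)) = (-424 - 234)/(-7 + 23) = -658/16 = -658*1/16 = -329/8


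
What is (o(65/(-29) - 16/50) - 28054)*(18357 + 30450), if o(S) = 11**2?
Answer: -1363325931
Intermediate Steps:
o(S) = 121
(o(65/(-29) - 16/50) - 28054)*(18357 + 30450) = (121 - 28054)*(18357 + 30450) = -27933*48807 = -1363325931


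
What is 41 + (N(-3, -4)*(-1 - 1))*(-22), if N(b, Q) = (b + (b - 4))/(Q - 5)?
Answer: 809/9 ≈ 89.889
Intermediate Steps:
N(b, Q) = (-4 + 2*b)/(-5 + Q) (N(b, Q) = (b + (-4 + b))/(-5 + Q) = (-4 + 2*b)/(-5 + Q))
41 + (N(-3, -4)*(-1 - 1))*(-22) = 41 + ((2*(-2 - 3)/(-5 - 4))*(-1 - 1))*(-22) = 41 + ((2*(-5)/(-9))*(-2))*(-22) = 41 + ((2*(-⅑)*(-5))*(-2))*(-22) = 41 + ((10/9)*(-2))*(-22) = 41 - 20/9*(-22) = 41 + 440/9 = 809/9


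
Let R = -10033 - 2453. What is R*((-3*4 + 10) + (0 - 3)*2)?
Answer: 99888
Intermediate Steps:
R = -12486
R*((-3*4 + 10) + (0 - 3)*2) = -12486*((-3*4 + 10) + (0 - 3)*2) = -12486*((-12 + 10) - 3*2) = -12486*(-2 - 6) = -12486*(-8) = 99888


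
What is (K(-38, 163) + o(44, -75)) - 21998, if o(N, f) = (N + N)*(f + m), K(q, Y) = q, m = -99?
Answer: -37348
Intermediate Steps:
o(N, f) = 2*N*(-99 + f) (o(N, f) = (N + N)*(f - 99) = (2*N)*(-99 + f) = 2*N*(-99 + f))
(K(-38, 163) + o(44, -75)) - 21998 = (-38 + 2*44*(-99 - 75)) - 21998 = (-38 + 2*44*(-174)) - 21998 = (-38 - 15312) - 21998 = -15350 - 21998 = -37348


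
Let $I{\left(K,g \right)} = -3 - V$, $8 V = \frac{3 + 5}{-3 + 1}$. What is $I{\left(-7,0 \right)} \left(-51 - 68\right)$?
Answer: $\frac{595}{2} \approx 297.5$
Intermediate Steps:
$V = - \frac{1}{2}$ ($V = \frac{\left(3 + 5\right) \frac{1}{-3 + 1}}{8} = \frac{8 \frac{1}{-2}}{8} = \frac{8 \left(- \frac{1}{2}\right)}{8} = \frac{1}{8} \left(-4\right) = - \frac{1}{2} \approx -0.5$)
$I{\left(K,g \right)} = - \frac{5}{2}$ ($I{\left(K,g \right)} = -3 - - \frac{1}{2} = -3 + \frac{1}{2} = - \frac{5}{2}$)
$I{\left(-7,0 \right)} \left(-51 - 68\right) = - \frac{5 \left(-51 - 68\right)}{2} = \left(- \frac{5}{2}\right) \left(-119\right) = \frac{595}{2}$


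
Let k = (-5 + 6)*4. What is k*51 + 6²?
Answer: 240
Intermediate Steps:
k = 4 (k = 1*4 = 4)
k*51 + 6² = 4*51 + 6² = 204 + 36 = 240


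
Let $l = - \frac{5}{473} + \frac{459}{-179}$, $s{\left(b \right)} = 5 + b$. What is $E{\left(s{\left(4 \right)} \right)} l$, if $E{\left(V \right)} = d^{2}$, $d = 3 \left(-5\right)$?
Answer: $- \frac{49050450}{84667} \approx -579.33$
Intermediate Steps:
$d = -15$
$l = - \frac{218002}{84667}$ ($l = \left(-5\right) \frac{1}{473} + 459 \left(- \frac{1}{179}\right) = - \frac{5}{473} - \frac{459}{179} = - \frac{218002}{84667} \approx -2.5748$)
$E{\left(V \right)} = 225$ ($E{\left(V \right)} = \left(-15\right)^{2} = 225$)
$E{\left(s{\left(4 \right)} \right)} l = 225 \left(- \frac{218002}{84667}\right) = - \frac{49050450}{84667}$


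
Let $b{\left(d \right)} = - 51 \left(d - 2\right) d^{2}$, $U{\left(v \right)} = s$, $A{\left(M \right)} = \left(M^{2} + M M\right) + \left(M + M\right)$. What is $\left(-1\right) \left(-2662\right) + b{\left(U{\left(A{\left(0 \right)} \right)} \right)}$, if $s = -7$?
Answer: $25153$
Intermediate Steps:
$A{\left(M \right)} = 2 M + 2 M^{2}$ ($A{\left(M \right)} = \left(M^{2} + M^{2}\right) + 2 M = 2 M^{2} + 2 M = 2 M + 2 M^{2}$)
$U{\left(v \right)} = -7$
$b{\left(d \right)} = d^{2} \left(102 - 51 d\right)$ ($b{\left(d \right)} = - 51 \left(-2 + d\right) d^{2} = \left(102 - 51 d\right) d^{2} = d^{2} \left(102 - 51 d\right)$)
$\left(-1\right) \left(-2662\right) + b{\left(U{\left(A{\left(0 \right)} \right)} \right)} = \left(-1\right) \left(-2662\right) + 51 \left(-7\right)^{2} \left(2 - -7\right) = 2662 + 51 \cdot 49 \left(2 + 7\right) = 2662 + 51 \cdot 49 \cdot 9 = 2662 + 22491 = 25153$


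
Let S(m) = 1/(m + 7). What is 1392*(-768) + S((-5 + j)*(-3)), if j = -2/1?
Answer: -29933567/28 ≈ -1.0691e+6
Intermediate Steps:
j = -2 (j = -2*1 = -2)
S(m) = 1/(7 + m)
1392*(-768) + S((-5 + j)*(-3)) = 1392*(-768) + 1/(7 + (-5 - 2)*(-3)) = -1069056 + 1/(7 - 7*(-3)) = -1069056 + 1/(7 + 21) = -1069056 + 1/28 = -29933567/28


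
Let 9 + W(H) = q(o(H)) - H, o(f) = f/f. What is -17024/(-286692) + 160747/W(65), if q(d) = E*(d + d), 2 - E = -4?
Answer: -1645850837/634818 ≈ -2592.6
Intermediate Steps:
E = 6 (E = 2 - 1*(-4) = 2 + 4 = 6)
o(f) = 1
q(d) = 12*d (q(d) = 6*(d + d) = 6*(2*d) = 12*d)
W(H) = 3 - H (W(H) = -9 + (12*1 - H) = -9 + (12 - H) = 3 - H)
-17024/(-286692) + 160747/W(65) = -17024/(-286692) + 160747/(3 - 1*65) = -17024*(-1/286692) + 160747/(3 - 65) = 608/10239 + 160747/(-62) = 608/10239 + 160747*(-1/62) = 608/10239 - 160747/62 = -1645850837/634818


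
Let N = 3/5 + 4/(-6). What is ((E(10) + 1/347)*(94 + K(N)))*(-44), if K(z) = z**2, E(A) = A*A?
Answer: -10764759148/26025 ≈ -4.1363e+5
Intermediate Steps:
E(A) = A**2
N = -1/15 (N = 3*(1/5) + 4*(-1/6) = 3/5 - 2/3 = -1/15 ≈ -0.066667)
((E(10) + 1/347)*(94 + K(N)))*(-44) = ((10**2 + 1/347)*(94 + (-1/15)**2))*(-44) = ((100 + 1/347)*(94 + 1/225))*(-44) = ((34701/347)*(21151/225))*(-44) = (244653617/26025)*(-44) = -10764759148/26025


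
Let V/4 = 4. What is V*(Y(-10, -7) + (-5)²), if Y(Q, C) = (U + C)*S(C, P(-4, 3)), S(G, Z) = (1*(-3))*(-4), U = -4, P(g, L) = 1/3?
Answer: -1712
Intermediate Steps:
V = 16 (V = 4*4 = 16)
P(g, L) = ⅓
S(G, Z) = 12 (S(G, Z) = -3*(-4) = 12)
Y(Q, C) = -48 + 12*C (Y(Q, C) = (-4 + C)*12 = -48 + 12*C)
V*(Y(-10, -7) + (-5)²) = 16*((-48 + 12*(-7)) + (-5)²) = 16*((-48 - 84) + 25) = 16*(-132 + 25) = 16*(-107) = -1712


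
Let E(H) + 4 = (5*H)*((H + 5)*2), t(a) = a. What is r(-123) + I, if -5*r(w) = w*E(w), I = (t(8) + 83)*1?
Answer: 17852183/5 ≈ 3.5704e+6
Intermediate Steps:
E(H) = -4 + 5*H*(10 + 2*H) (E(H) = -4 + (5*H)*((H + 5)*2) = -4 + (5*H)*((5 + H)*2) = -4 + (5*H)*(10 + 2*H) = -4 + 5*H*(10 + 2*H))
I = 91 (I = (8 + 83)*1 = 91*1 = 91)
r(w) = -w*(-4 + 10*w² + 50*w)/5
r(-123) + I = (⅖)*(-123)*(2 - 25*(-123) - 5*(-123)²) + 91 = (⅖)*(-123)*(2 + 3075 - 5*15129) + 91 = (⅖)*(-123)*(2 + 3075 - 75645) + 91 = (⅖)*(-123)*(-72568) + 91 = 17851728/5 + 91 = 17852183/5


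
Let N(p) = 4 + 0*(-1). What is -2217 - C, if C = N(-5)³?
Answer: -2281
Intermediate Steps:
N(p) = 4 (N(p) = 4 + 0 = 4)
C = 64 (C = 4³ = 64)
-2217 - C = -2217 - 1*64 = -2217 - 64 = -2281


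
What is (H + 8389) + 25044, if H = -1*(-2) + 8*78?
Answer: 34059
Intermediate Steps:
H = 626 (H = 2 + 624 = 626)
(H + 8389) + 25044 = (626 + 8389) + 25044 = 9015 + 25044 = 34059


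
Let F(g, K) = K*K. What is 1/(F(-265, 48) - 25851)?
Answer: -1/23547 ≈ -4.2468e-5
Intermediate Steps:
F(g, K) = K²
1/(F(-265, 48) - 25851) = 1/(48² - 25851) = 1/(2304 - 25851) = 1/(-23547) = -1/23547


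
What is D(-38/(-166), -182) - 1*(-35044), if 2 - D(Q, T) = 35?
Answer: 35011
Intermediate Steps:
D(Q, T) = -33 (D(Q, T) = 2 - 1*35 = 2 - 35 = -33)
D(-38/(-166), -182) - 1*(-35044) = -33 - 1*(-35044) = -33 + 35044 = 35011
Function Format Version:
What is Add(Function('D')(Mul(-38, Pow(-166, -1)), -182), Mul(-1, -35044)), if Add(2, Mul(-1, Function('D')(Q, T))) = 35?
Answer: 35011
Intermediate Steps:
Function('D')(Q, T) = -33 (Function('D')(Q, T) = Add(2, Mul(-1, 35)) = Add(2, -35) = -33)
Add(Function('D')(Mul(-38, Pow(-166, -1)), -182), Mul(-1, -35044)) = Add(-33, Mul(-1, -35044)) = Add(-33, 35044) = 35011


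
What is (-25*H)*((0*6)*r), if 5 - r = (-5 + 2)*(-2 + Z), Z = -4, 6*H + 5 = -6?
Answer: 0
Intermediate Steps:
H = -11/6 (H = -5/6 + (1/6)*(-6) = -5/6 - 1 = -11/6 ≈ -1.8333)
r = -13 (r = 5 - (-5 + 2)*(-2 - 4) = 5 - (-3)*(-6) = 5 - 1*18 = 5 - 18 = -13)
(-25*H)*((0*6)*r) = (-25*(-11/6))*((0*6)*(-13)) = 275*(0*(-13))/6 = (275/6)*0 = 0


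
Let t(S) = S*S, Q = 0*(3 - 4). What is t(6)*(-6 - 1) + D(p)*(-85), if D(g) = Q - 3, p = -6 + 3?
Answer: 3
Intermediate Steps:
p = -3
Q = 0 (Q = 0*(-1) = 0)
t(S) = S²
D(g) = -3 (D(g) = 0 - 3 = -3)
t(6)*(-6 - 1) + D(p)*(-85) = 6²*(-6 - 1) - 3*(-85) = 36*(-7) + 255 = -252 + 255 = 3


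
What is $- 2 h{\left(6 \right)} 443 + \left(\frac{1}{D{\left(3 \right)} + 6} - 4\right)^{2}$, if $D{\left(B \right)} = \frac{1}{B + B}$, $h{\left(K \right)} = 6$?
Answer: $- \frac{7257440}{1369} \approx -5301.3$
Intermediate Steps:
$D{\left(B \right)} = \frac{1}{2 B}$
$- 2 h{\left(6 \right)} 443 + \left(\frac{1}{D{\left(3 \right)} + 6} - 4\right)^{2} = \left(-2\right) 6 \cdot 443 + \left(\frac{1}{\frac{1}{2 \cdot 3} + 6} - 4\right)^{2} = \left(-12\right) 443 + \left(\frac{1}{\frac{1}{2} \cdot \frac{1}{3} + 6} - 4\right)^{2} = -5316 + \left(\frac{1}{\frac{1}{6} + 6} - 4\right)^{2} = -5316 + \left(\frac{1}{\frac{37}{6}} - 4\right)^{2} = -5316 + \left(\frac{6}{37} - 4\right)^{2} = -5316 + \left(- \frac{142}{37}\right)^{2} = -5316 + \frac{20164}{1369} = - \frac{7257440}{1369}$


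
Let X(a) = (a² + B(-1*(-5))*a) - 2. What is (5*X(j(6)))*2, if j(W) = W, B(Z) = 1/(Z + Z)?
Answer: 346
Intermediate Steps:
B(Z) = 1/(2*Z)
X(a) = -2 + a² + a/10 (X(a) = (a² + (1/(2*((-1*(-5)))))*a) - 2 = (a² + ((½)/5)*a) - 2 = (a² + ((½)*(⅕))*a) - 2 = (a² + a/10) - 2 = -2 + a² + a/10)
(5*X(j(6)))*2 = (5*(-2 + 6² + (⅒)*6))*2 = (5*(-2 + 36 + ⅗))*2 = (5*(173/5))*2 = 173*2 = 346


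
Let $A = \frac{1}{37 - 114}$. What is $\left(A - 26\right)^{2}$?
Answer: $\frac{4012009}{5929} \approx 676.68$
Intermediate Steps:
$A = - \frac{1}{77}$ ($A = \frac{1}{-77} = - \frac{1}{77} \approx -0.012987$)
$\left(A - 26\right)^{2} = \left(- \frac{1}{77} - 26\right)^{2} = \left(- \frac{2003}{77}\right)^{2} = \frac{4012009}{5929}$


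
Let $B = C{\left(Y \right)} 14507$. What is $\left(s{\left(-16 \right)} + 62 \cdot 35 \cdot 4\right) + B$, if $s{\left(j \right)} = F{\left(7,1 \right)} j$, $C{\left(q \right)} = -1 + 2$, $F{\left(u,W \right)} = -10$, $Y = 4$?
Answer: $23347$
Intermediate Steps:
$C{\left(q \right)} = 1$
$B = 14507$ ($B = 1 \cdot 14507 = 14507$)
$s{\left(j \right)} = - 10 j$
$\left(s{\left(-16 \right)} + 62 \cdot 35 \cdot 4\right) + B = \left(\left(-10\right) \left(-16\right) + 62 \cdot 35 \cdot 4\right) + 14507 = \left(160 + 2170 \cdot 4\right) + 14507 = \left(160 + 8680\right) + 14507 = 8840 + 14507 = 23347$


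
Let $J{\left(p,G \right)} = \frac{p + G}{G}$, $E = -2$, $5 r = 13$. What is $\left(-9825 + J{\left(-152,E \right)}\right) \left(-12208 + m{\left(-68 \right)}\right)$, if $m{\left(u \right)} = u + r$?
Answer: $\frac{598205516}{5} \approx 1.1964 \cdot 10^{8}$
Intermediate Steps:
$r = \frac{13}{5}$ ($r = \frac{1}{5} \cdot 13 = \frac{13}{5} \approx 2.6$)
$J{\left(p,G \right)} = \frac{G + p}{G}$
$m{\left(u \right)} = \frac{13}{5} + u$ ($m{\left(u \right)} = u + \frac{13}{5} = \frac{13}{5} + u$)
$\left(-9825 + J{\left(-152,E \right)}\right) \left(-12208 + m{\left(-68 \right)}\right) = \left(-9825 + \frac{-2 - 152}{-2}\right) \left(-12208 + \left(\frac{13}{5} - 68\right)\right) = \left(-9825 - -77\right) \left(-12208 - \frac{327}{5}\right) = \left(-9825 + 77\right) \left(- \frac{61367}{5}\right) = \left(-9748\right) \left(- \frac{61367}{5}\right) = \frac{598205516}{5}$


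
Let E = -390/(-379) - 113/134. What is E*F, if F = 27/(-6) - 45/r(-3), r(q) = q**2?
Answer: -179227/101572 ≈ -1.7645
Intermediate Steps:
E = 9433/50786 (E = -390*(-1/379) - 113*1/134 = 390/379 - 113/134 = 9433/50786 ≈ 0.18574)
F = -19/2 (F = 27/(-6) - 45/((-3)**2) = 27*(-1/6) - 45/9 = -9/2 - 45*1/9 = -9/2 - 5 = -19/2 ≈ -9.5000)
E*F = (9433/50786)*(-19/2) = -179227/101572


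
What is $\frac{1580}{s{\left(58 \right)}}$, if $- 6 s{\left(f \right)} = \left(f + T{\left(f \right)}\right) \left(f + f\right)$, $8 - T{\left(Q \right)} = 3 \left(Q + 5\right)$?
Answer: $\frac{790}{1189} \approx 0.66442$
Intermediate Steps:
$T{\left(Q \right)} = -7 - 3 Q$ ($T{\left(Q \right)} = 8 - 3 \left(Q + 5\right) = 8 - 3 \left(5 + Q\right) = 8 - \left(15 + 3 Q\right) = -7 - 3 Q$)
$s{\left(f \right)} = - \frac{f \left(-7 - 2 f\right)}{3}$ ($s{\left(f \right)} = - \frac{\left(f - \left(7 + 3 f\right)\right) \left(f + f\right)}{6} = - \frac{\left(-7 - 2 f\right) 2 f}{6} = - \frac{2 f \left(-7 - 2 f\right)}{6} = - \frac{f \left(-7 - 2 f\right)}{3}$)
$\frac{1580}{s{\left(58 \right)}} = \frac{1580}{\frac{1}{3} \cdot 58 \left(7 + 2 \cdot 58\right)} = \frac{1580}{\frac{1}{3} \cdot 58 \left(7 + 116\right)} = \frac{1580}{\frac{1}{3} \cdot 58 \cdot 123} = \frac{1580}{2378} = 1580 \cdot \frac{1}{2378} = \frac{790}{1189}$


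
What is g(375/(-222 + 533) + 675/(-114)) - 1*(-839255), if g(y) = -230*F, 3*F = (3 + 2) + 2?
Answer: 2516155/3 ≈ 8.3872e+5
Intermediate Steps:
F = 7/3 (F = ((3 + 2) + 2)/3 = (5 + 2)/3 = (1/3)*7 = 7/3 ≈ 2.3333)
g(y) = -1610/3 (g(y) = -230*7/3 = -1610/3)
g(375/(-222 + 533) + 675/(-114)) - 1*(-839255) = -1610/3 - 1*(-839255) = -1610/3 + 839255 = 2516155/3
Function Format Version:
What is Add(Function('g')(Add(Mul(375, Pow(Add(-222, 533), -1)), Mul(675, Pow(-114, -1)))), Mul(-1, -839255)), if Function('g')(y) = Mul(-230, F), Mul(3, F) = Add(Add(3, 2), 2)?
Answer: Rational(2516155, 3) ≈ 8.3872e+5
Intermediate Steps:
F = Rational(7, 3) (F = Mul(Rational(1, 3), Add(Add(3, 2), 2)) = Mul(Rational(1, 3), Add(5, 2)) = Mul(Rational(1, 3), 7) = Rational(7, 3) ≈ 2.3333)
Function('g')(y) = Rational(-1610, 3) (Function('g')(y) = Mul(-230, Rational(7, 3)) = Rational(-1610, 3))
Add(Function('g')(Add(Mul(375, Pow(Add(-222, 533), -1)), Mul(675, Pow(-114, -1)))), Mul(-1, -839255)) = Add(Rational(-1610, 3), Mul(-1, -839255)) = Add(Rational(-1610, 3), 839255) = Rational(2516155, 3)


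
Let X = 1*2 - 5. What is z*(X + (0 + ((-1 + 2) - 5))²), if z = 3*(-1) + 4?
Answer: 13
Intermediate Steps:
z = 1 (z = -3 + 4 = 1)
X = -3 (X = 2 - 5 = -3)
z*(X + (0 + ((-1 + 2) - 5))²) = 1*(-3 + (0 + ((-1 + 2) - 5))²) = 1*(-3 + (0 + (1 - 5))²) = 1*(-3 + (0 - 4)²) = 1*(-3 + (-4)²) = 1*(-3 + 16) = 1*13 = 13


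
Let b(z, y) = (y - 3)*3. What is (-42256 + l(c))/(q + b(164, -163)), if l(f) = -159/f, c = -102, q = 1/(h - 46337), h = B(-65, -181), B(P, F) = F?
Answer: 33415065609/393821405 ≈ 84.848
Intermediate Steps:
h = -181
b(z, y) = -9 + 3*y (b(z, y) = (-3 + y)*3 = -9 + 3*y)
q = -1/46518 (q = 1/(-181 - 46337) = 1/(-46518) = -1/46518 ≈ -2.1497e-5)
(-42256 + l(c))/(q + b(164, -163)) = (-42256 - 159/(-102))/(-1/46518 + (-9 + 3*(-163))) = (-42256 - 159*(-1/102))/(-1/46518 + (-9 - 489)) = (-42256 + 53/34)/(-1/46518 - 498) = -1436651/(34*(-23165965/46518)) = -1436651/34*(-46518/23165965) = 33415065609/393821405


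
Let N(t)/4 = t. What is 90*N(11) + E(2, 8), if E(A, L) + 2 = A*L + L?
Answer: 3982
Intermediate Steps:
N(t) = 4*t
E(A, L) = -2 + L + A*L (E(A, L) = -2 + (A*L + L) = -2 + (L + A*L) = -2 + L + A*L)
90*N(11) + E(2, 8) = 90*(4*11) + (-2 + 8 + 2*8) = 90*44 + (-2 + 8 + 16) = 3960 + 22 = 3982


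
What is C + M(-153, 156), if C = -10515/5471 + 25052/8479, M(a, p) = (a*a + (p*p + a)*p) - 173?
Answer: 176081187727263/46388609 ≈ 3.7958e+6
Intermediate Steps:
M(a, p) = -173 + a² + p*(a + p²) (M(a, p) = (a² + (p² + a)*p) - 173 = (a² + (a + p²)*p) - 173 = (a² + p*(a + p²)) - 173 = -173 + a² + p*(a + p²))
C = 47902807/46388609 (C = -10515*1/5471 + 25052*(1/8479) = -10515/5471 + 25052/8479 = 47902807/46388609 ≈ 1.0326)
C + M(-153, 156) = 47902807/46388609 + (-173 + (-153)² + 156³ - 153*156) = 47902807/46388609 + (-173 + 23409 + 3796416 - 23868) = 47902807/46388609 + 3795784 = 176081187727263/46388609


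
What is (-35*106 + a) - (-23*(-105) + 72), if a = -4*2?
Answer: -6205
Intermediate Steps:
a = -8
(-35*106 + a) - (-23*(-105) + 72) = (-35*106 - 8) - (-23*(-105) + 72) = (-3710 - 8) - (2415 + 72) = -3718 - 1*2487 = -3718 - 2487 = -6205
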